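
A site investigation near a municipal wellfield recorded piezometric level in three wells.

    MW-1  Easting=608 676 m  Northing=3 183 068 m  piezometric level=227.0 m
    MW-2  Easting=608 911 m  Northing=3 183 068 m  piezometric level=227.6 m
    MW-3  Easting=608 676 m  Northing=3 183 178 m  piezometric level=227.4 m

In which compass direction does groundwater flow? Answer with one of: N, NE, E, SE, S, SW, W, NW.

SW

∂h/∂x = (227.6 − 227.0) / (608911 − 608676) = +0.002553
∂h/∂y = (227.4 − 227.0) / (3183178 − 3183068) = +0.003636
Flow = −∇h = (-0.002553 east, -0.003636 north), which points southwest.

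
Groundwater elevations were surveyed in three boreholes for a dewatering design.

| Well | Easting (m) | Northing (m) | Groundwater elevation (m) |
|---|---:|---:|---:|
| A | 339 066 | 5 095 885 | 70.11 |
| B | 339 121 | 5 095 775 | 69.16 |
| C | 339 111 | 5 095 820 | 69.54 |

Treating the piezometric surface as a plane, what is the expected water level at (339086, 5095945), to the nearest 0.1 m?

Taking A as reference: B−A = (55, -110, -0.95); C−A = (45, -65, -0.57).
Solve a·Δx + b·Δy = Δh: det = 55·(-65) − 45·(-110) = 1375.
∂h/∂x = [(-0.95)·(-65) − (-0.57)·(-110)] / 1375 = -0.0006909
∂h/∂y = [55·(-0.57) − 45·(-0.95)] / 1375 = +0.008291
h(339086, 5095945) = 70.11 + (-0.0006909)·(20) + (+0.008291)·(60) = 70.11 -0.014 +0.497 = 70.594 m.

70.6 m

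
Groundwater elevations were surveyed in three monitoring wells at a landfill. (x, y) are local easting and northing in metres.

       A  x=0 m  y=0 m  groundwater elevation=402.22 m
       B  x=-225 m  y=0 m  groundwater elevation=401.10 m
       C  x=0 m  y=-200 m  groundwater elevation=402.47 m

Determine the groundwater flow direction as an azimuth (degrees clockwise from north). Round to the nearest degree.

∂h/∂x = (401.10 − 402.22) / (-225 − 0) = +0.004978
∂h/∂y = (402.47 − 402.22) / (-200 − 0) = -0.001250
Flow direction (−∇h) has components (-0.004978 E, +0.001250 N).
Azimuth = atan2(E, N) = atan2(-0.004978, +0.001250) = 284.1° ≈ 284°.

284°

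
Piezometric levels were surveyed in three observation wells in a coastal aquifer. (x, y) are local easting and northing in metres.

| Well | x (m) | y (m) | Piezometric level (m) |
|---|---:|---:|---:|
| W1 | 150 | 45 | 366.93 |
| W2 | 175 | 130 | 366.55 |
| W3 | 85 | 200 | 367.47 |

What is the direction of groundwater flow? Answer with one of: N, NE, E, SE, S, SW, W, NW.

E

Differences from W1: to W2 (Δx, Δy, Δh) = (25, 85, -0.38); to W3 = (-65, 155, +0.54).
Solve a·Δx + b·Δy = Δh: det = 25·155 − (-65)·85 = 9400.
∂h/∂x = [(-0.38)·155 − (+0.54)·85] / 9400 = -0.01115
∂h/∂y = [25·(+0.54) − (-65)·(-0.38)] / 9400 = -0.001191
Flow = −∇h = (+0.01115 east, +0.001191 north), which points east.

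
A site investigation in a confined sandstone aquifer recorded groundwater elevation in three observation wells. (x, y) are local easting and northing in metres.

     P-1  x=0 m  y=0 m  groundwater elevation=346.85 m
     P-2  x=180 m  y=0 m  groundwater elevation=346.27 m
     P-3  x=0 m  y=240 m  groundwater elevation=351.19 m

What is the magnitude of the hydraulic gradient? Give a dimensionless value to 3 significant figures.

∂h/∂x = (346.27 − 346.85) / (180 − 0) = -0.003222
∂h/∂y = (351.19 − 346.85) / (240 − 0) = +0.01808
|∇h| = √(-0.003222² + 0.01808²) = 0.01836

0.0184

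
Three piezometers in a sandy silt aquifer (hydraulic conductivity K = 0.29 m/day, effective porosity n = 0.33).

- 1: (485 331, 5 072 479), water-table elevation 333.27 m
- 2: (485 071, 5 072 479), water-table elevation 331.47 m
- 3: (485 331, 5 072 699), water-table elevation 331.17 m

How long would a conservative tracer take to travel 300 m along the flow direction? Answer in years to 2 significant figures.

79 years

∂h/∂x = (331.47 − 333.27) / (485071 − 485331) = +0.006923
∂h/∂y = (331.17 − 333.27) / (5072699 − 5072479) = -0.009545
|∇h| = √(0.006923² + -0.009545²) = 0.01179
Seepage velocity v = K·i/n = 0.29 × 0.01179 / 0.33 = 0.01036 m/day.
t = 300 / 0.01036 = 2.896e+04 days = 79.3 years.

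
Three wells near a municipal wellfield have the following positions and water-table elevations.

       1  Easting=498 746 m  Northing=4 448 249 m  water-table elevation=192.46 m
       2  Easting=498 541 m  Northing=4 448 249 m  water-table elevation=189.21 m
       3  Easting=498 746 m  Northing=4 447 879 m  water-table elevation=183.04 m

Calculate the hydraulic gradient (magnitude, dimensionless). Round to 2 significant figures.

0.030

∂h/∂x = (189.21 − 192.46) / (498541 − 498746) = +0.01585
∂h/∂y = (183.04 − 192.46) / (4447879 − 4448249) = +0.02546
|∇h| = √(0.01585² + 0.02546²) = 0.02999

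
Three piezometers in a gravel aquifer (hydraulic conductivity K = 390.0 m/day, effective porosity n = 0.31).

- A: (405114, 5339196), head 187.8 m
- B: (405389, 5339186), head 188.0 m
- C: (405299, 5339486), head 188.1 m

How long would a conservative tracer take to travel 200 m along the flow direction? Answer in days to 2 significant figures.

170 days

Taking A as reference: B−A = (275, -10, +0.2); C−A = (185, 290, +0.3).
Determinant of the coordinate differences = 275·290 − 185·(-10) = 81600.
∂h/∂x = [(+0.2)·290 − (+0.3)·(-10)] / 81600 = +0.0007475
∂h/∂y = [275·(+0.3) − 185·(+0.2)] / 81600 = +0.0005576
|∇h| = √(0.0007475² + 0.0005576²) = 0.0009326
Seepage velocity v = K·i/n = 390.0 × 0.0009326 / 0.31 = 1.173 m/day.
t = 200 / 1.173 = 170.5 days.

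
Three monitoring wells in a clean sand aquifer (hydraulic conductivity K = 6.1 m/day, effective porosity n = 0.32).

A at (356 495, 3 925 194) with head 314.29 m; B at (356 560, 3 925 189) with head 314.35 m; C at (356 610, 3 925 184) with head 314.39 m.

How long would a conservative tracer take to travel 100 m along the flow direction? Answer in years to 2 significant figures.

With h = a·x + b·y + c and A as origin, the differences give:
  65·a + (-5)·b = +0.06
  115·a + (-10)·b = +0.10
Eliminate b (×(-10) and ×(-5), subtract): -75·a = -0.100 → a = ∂h/∂x = +0.001333
Back-substitute: b = ∂h/∂y = +0.005333.
|∇h| = √(0.001333² + 0.005333²) = 0.005497
Seepage velocity v = K·i/n = 6.1 × 0.005497 / 0.32 = 0.1048 m/day.
t = 100 / 0.1048 = 954.2 days = 2.61 years.

2.6 years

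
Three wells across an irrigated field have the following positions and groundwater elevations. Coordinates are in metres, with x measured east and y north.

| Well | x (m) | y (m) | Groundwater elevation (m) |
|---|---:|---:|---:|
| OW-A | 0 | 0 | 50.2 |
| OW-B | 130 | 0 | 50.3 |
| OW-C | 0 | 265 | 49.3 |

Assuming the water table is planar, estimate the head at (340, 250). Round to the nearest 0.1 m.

∂h/∂x = (50.3 − 50.2) / (130 − 0) = +0.0007692
∂h/∂y = (49.3 − 50.2) / (265 − 0) = -0.003396
h(340, 250) = 50.2 + (+0.0007692)·(340) + (-0.003396)·(250) = 50.2 +0.262 -0.849 = 49.612 m.

49.6 m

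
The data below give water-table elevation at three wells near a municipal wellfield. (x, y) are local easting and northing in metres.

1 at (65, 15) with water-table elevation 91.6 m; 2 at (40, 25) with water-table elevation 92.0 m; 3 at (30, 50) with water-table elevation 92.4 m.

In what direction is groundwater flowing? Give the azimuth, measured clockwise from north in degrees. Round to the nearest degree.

Differences from 1: to 2 (Δx, Δy, Δh) = (-25, 10, +0.4); to 3 = (-35, 35, +0.8).
Determinant of the coordinate differences = (-25)·35 − (-35)·10 = -525.
∂h/∂x = [(+0.4)·35 − (+0.8)·10] / -525 = -0.01143
∂h/∂y = [(-25)·(+0.8) − (-35)·(+0.4)] / -525 = +0.01143
Flow direction (−∇h) has components (+0.01143 E, -0.01143 N).
Azimuth = atan2(E, N) = atan2(+0.01143, -0.01143) = 135.0° ≈ 135°.

135°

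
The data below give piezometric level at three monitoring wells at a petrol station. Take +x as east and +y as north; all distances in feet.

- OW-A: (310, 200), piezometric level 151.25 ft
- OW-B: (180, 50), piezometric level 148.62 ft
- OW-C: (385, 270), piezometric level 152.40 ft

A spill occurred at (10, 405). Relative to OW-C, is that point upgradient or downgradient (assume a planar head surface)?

upgradient

Three-point gradient (reference OW-A): Δ to OW-B = (-130, -150, -2.63), Δ to OW-C = (75, 70, +1.15).
∂h/∂x = -0.005395, ∂h/∂y = +0.02221 (det = 2150).
Head at (10, 405) = 151.25 + (-0.005395)·(-300) + (+0.02221)·(205) = 157.42 ft.
That is higher than the 152.40 ft at OW-C, so the point is upgradient.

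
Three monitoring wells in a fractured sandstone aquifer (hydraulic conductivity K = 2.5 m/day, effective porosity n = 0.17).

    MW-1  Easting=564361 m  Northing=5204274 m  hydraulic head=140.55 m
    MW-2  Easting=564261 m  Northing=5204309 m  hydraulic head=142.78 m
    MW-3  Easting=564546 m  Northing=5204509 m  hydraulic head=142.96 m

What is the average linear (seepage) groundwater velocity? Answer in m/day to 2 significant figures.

0.39 m/day

Taking MW-1 as reference: MW-2−MW-1 = (-100, 35, +2.23); MW-3−MW-1 = (185, 235, +2.41).
Determinant of the coordinate differences = (-100)·235 − 185·35 = -29975.
∂h/∂x = [(+2.23)·235 − (+2.41)·35] / -29975 = -0.01467
∂h/∂y = [(-100)·(+2.41) − 185·(+2.23)] / -29975 = +0.02180
|∇h| = √(-0.01467² + 0.02180²) = 0.02628
Seepage velocity v = K·i/n = 2.5 × 0.02628 / 0.17 = 0.3865 m/day.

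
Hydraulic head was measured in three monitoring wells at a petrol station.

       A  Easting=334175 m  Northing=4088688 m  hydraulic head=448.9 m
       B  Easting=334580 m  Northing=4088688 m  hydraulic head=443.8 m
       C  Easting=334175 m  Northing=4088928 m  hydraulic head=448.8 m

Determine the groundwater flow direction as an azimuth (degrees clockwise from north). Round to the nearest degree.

∂h/∂x = (443.8 − 448.9) / (334580 − 334175) = -0.01259
∂h/∂y = (448.8 − 448.9) / (4088928 − 4088688) = -0.0004167
Flow direction (−∇h) has components (+0.01259 E, +0.0004167 N).
Azimuth = atan2(E, N) = atan2(+0.01259, +0.0004167) = 88.1° ≈ 088°.

088°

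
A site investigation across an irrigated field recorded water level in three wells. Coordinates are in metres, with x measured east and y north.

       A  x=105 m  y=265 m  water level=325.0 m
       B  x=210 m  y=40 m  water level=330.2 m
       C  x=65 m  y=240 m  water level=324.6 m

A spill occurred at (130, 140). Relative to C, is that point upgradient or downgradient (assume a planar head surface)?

upgradient

Differences from A: to B (Δx, Δy, Δh) = (105, -225, +5.2); to C = (-40, -25, -0.4).
Determinant of the coordinate differences = 105·(-25) − (-40)·(-225) = -11625.
∂h/∂x = [(+5.2)·(-25) − (-0.4)·(-225)] / -11625 = +0.01892
∂h/∂y = [105·(-0.4) − (-40)·(+5.2)] / -11625 = -0.01428
Head at (130, 140) = 325.0 + (+0.01892)·(25) + (-0.01428)·(-125) = 327.26 m.
That is higher than the 324.6 m at C, so the point is upgradient.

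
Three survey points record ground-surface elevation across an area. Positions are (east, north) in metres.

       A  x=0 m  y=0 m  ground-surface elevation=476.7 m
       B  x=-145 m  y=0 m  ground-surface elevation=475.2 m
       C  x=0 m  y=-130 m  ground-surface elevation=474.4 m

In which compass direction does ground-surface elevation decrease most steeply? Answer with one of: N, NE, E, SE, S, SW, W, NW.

SW

∂z/∂x = (475.2 − 476.7) / (-145 − 0) = +0.01034
∂z/∂y = (474.4 − 476.7) / (-130 − 0) = +0.01769
Steepest decrease is along −∇f = (-0.01034 E, -0.01769 N) → southwest.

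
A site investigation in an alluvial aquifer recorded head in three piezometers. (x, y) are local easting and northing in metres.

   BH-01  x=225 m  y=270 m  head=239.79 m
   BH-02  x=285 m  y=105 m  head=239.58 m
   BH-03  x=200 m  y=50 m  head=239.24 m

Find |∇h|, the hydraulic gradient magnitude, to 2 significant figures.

0.0034

Taking BH-01 as reference: BH-02−BH-01 = (60, -165, -0.21); BH-03−BH-01 = (-25, -220, -0.55).
Solve a·Δx + b·Δy = Δh: det = 60·(-220) − (-25)·(-165) = -17325.
∂h/∂x = [(-0.21)·(-220) − (-0.55)·(-165)] / -17325 = +0.002571
∂h/∂y = [60·(-0.55) − (-25)·(-0.21)] / -17325 = +0.002208
|∇h| = √(0.002571² + 0.002208²) = 0.003389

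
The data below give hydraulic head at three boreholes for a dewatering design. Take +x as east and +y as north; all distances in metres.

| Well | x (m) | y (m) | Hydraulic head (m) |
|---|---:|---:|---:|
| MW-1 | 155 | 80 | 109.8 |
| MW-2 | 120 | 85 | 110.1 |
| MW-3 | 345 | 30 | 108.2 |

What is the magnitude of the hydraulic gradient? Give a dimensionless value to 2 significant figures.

Differences from MW-1: to MW-2 (Δx, Δy, Δh) = (-35, 5, +0.3); to MW-3 = (190, -50, -1.6).
Determinant of the coordinate differences = (-35)·(-50) − 190·5 = 800.
∂h/∂x = [(+0.3)·(-50) − (-1.6)·5] / 800 = -0.008750
∂h/∂y = [(-35)·(-1.6) − 190·(+0.3)] / 800 = -0.001250
|∇h| = √(-0.008750² + -0.001250²) = 0.008839

0.0088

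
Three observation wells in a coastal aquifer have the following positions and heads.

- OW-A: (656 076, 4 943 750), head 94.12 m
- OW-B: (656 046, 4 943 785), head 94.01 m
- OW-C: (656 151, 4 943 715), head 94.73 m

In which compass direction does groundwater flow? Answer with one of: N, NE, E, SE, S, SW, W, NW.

Differences from OW-A: to OW-B (Δx, Δy, Δh) = (-30, 35, -0.11); to OW-C = (75, -35, +0.61).
Determinant of the coordinate differences = (-30)·(-35) − 75·35 = -1575.
∂h/∂x = [(-0.11)·(-35) − (+0.61)·35] / -1575 = +0.01111
∂h/∂y = [(-30)·(+0.61) − 75·(-0.11)] / -1575 = +0.006381
Flow = −∇h = (-0.01111 east, -0.006381 north), which points southwest.

SW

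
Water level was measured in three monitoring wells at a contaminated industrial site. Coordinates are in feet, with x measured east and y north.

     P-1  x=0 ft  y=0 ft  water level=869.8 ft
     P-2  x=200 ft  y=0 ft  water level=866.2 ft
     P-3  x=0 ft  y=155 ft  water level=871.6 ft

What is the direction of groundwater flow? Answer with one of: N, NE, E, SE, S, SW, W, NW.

∂h/∂x = (866.2 − 869.8) / (200 − 0) = -0.01800
∂h/∂y = (871.6 − 869.8) / (155 − 0) = +0.01161
Flow = −∇h = (+0.01800 east, -0.01161 north), which points southeast.

SE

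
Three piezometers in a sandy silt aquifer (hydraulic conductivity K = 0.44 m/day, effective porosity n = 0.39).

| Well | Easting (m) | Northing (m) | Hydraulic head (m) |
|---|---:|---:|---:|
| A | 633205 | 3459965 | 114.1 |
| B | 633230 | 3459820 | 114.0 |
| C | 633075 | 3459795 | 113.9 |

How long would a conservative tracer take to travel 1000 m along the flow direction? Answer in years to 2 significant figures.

Taking A as reference: B−A = (25, -145, -0.1); C−A = (-130, -170, -0.2).
Solve a·Δx + b·Δy = Δh: det = 25·(-170) − (-130)·(-145) = -23100.
∂h/∂x = [(-0.1)·(-170) − (-0.2)·(-145)] / -23100 = +0.0005195
∂h/∂y = [25·(-0.2) − (-130)·(-0.1)] / -23100 = +0.0007792
|∇h| = √(0.0005195² + 0.0007792²) = 0.0009365
Seepage velocity v = K·i/n = 0.44 × 0.0009365 / 0.39 = 0.001057 m/day.
t = 1000 / 0.001057 = 9.461e+05 days = 2.59e+03 years.

2600 years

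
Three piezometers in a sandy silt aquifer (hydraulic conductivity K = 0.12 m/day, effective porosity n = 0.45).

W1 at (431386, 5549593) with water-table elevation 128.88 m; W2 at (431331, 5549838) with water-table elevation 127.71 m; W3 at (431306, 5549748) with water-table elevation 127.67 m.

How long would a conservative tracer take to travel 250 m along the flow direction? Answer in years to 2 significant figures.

Three-point gradient (reference W1): Δ to W2 = (-55, 245, -1.17), Δ to W3 = (-80, 155, -1.21).
∂h/∂x = +0.01039, ∂h/∂y = -0.002442 (det = 11075).
|∇h| = √(0.01039² + -0.002442²) = 0.01067
Seepage velocity v = K·i/n = 0.12 × 0.01067 / 0.45 = 0.002845 m/day.
t = 250 / 0.002845 = 8.787e+04 days = 241 years.

240 years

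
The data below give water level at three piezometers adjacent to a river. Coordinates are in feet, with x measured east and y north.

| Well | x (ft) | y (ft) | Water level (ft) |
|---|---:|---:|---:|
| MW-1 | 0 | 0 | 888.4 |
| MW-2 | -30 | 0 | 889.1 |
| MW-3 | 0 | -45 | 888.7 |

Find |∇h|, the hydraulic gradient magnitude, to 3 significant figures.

0.0243

∂h/∂x = (889.1 − 888.4) / (-30 − 0) = -0.02333
∂h/∂y = (888.7 − 888.4) / (-45 − 0) = -0.006667
|∇h| = √(-0.02333² + -0.006667²) = 0.02426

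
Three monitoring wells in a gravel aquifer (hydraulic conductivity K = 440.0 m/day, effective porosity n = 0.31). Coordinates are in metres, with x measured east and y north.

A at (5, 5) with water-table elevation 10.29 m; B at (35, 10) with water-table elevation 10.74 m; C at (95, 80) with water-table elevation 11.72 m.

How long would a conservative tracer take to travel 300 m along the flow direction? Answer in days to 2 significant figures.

14 days

Three-point gradient (reference A): Δ to B = (30, 5, +0.45), Δ to C = (90, 75, +1.43).
∂h/∂x = +0.01478, ∂h/∂y = +0.001333 (det = 1800).
|∇h| = √(0.01478² + 0.001333²) = 0.01484
Seepage velocity v = K·i/n = 440.0 × 0.01484 / 0.31 = 21.06 m/day.
t = 300 / 21.06 = 14.25 days.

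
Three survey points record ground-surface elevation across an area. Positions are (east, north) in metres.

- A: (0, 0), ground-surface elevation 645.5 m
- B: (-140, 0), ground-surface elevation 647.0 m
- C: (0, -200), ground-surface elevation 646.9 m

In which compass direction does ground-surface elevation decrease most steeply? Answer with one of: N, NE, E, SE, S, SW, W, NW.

NE

∂z/∂x = (647.0 − 645.5) / (-140 − 0) = -0.01071
∂z/∂y = (646.9 − 645.5) / (-200 − 0) = -0.007000
Steepest decrease is along −∇f = (+0.01071 E, +0.007000 N) → northeast.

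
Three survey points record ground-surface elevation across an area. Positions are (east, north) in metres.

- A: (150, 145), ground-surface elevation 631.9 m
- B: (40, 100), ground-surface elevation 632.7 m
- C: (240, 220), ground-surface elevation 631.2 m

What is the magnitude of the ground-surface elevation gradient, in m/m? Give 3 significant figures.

0.00689 m/m

With z = a·x + b·y + c and A as origin, the differences give:
  (-110)·a + (-45)·b = +0.8
  90·a + 75·b = -0.7
Eliminate b (×75 and ×(-45), subtract): -4200·a = 28.50 → a = ∂z/∂x = -0.006786
Back-substitute: b = ∂z/∂y = -0.001190.
|∇f| = √(-0.006786² + -0.001190²) = 0.00689 m/m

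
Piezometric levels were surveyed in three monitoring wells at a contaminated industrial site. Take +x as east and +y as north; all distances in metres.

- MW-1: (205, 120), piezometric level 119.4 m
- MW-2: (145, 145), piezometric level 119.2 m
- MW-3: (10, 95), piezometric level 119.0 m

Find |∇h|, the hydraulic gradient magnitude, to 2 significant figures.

Taking MW-1 as reference: MW-2−MW-1 = (-60, 25, -0.2); MW-3−MW-1 = (-195, -25, -0.4).
Determinant of the coordinate differences = (-60)·(-25) − (-195)·25 = 6375.
∂h/∂x = [(-0.2)·(-25) − (-0.4)·25] / 6375 = +0.002353
∂h/∂y = [(-60)·(-0.4) − (-195)·(-0.2)] / 6375 = -0.002353
|∇h| = √(0.002353² + -0.002353²) = 0.003328

0.0033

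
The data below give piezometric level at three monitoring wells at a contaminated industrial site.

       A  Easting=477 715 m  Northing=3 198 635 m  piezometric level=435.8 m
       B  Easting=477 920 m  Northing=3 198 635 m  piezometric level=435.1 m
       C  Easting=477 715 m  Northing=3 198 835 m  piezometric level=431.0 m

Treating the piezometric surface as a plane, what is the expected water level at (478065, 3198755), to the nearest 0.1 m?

∂h/∂x = (435.1 − 435.8) / (477920 − 477715) = -0.003415
∂h/∂y = (431.0 − 435.8) / (3198835 − 3198635) = -0.02400
h(478065, 3198755) = 435.8 + (-0.003415)·(350) + (-0.02400)·(120) = 435.8 -1.195 -2.880 = 431.725 m.

431.7 m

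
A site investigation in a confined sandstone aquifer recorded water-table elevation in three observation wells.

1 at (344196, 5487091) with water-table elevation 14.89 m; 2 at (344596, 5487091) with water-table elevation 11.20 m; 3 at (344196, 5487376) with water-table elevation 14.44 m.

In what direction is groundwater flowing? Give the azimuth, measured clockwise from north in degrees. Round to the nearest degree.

080°

∂h/∂x = (11.20 − 14.89) / (344596 − 344196) = -0.009225
∂h/∂y = (14.44 − 14.89) / (5487376 − 5487091) = -0.001579
Flow direction (−∇h) has components (+0.009225 E, +0.001579 N).
Azimuth = atan2(E, N) = atan2(+0.009225, +0.001579) = 80.3° ≈ 080°.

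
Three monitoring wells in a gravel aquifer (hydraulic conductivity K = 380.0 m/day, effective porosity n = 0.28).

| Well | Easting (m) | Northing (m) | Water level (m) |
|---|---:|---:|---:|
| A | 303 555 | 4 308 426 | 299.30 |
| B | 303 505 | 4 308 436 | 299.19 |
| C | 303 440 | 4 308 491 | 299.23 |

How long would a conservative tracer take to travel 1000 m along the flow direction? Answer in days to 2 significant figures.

With h = a·x + b·y + c and A as origin, the differences give:
  (-50)·a + 10·b = -0.11
  (-115)·a + 65·b = -0.07
Eliminate b (×65 and ×10, subtract): -2100·a = -6.450 → a = ∂h/∂x = +0.003071
Back-substitute: b = ∂h/∂y = +0.004357.
|∇h| = √(0.003071² + 0.004357²) = 0.005331
Seepage velocity v = K·i/n = 380.0 × 0.005331 / 0.28 = 7.235 m/day.
t = 1000 / 7.235 = 138.2 days.

140 days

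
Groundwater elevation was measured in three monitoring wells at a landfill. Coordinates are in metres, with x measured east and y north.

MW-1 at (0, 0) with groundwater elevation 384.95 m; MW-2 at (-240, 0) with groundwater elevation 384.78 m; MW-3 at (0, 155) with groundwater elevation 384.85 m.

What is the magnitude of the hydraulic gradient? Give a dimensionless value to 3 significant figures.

∂h/∂x = (384.78 − 384.95) / (-240 − 0) = +0.0007083
∂h/∂y = (384.85 − 384.95) / (155 − 0) = -0.0006452
|∇h| = √(0.0007083² + -0.0006452²) = 0.0009581

0.000958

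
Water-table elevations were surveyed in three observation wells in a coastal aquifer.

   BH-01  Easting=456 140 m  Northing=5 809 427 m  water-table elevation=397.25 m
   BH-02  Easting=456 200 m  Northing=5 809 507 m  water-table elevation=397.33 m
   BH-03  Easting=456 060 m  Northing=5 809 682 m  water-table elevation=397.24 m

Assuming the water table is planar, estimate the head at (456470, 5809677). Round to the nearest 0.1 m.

Differences from BH-01: to BH-02 (Δx, Δy, Δh) = (60, 80, +0.08); to BH-03 = (-80, 255, -0.01).
Determinant of the coordinate differences = 60·255 − (-80)·80 = 21700.
∂h/∂x = [(+0.08)·255 − (-0.01)·80] / 21700 = +0.0009770
∂h/∂y = [60·(-0.01) − (-80)·(+0.08)] / 21700 = +0.0002673
h(456470, 5809677) = 397.25 + (+0.0009770)·(330) + (+0.0002673)·(250) = 397.25 +0.322 +0.067 = 397.639 m.

397.6 m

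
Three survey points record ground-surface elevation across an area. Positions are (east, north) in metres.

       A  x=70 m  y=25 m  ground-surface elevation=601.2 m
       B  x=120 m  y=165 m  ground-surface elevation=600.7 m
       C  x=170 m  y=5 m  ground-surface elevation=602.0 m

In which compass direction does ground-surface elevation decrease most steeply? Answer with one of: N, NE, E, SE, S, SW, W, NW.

NW

Taking A as reference: B−A = (50, 140, -0.5); C−A = (100, -20, +0.8).
Determinant of the coordinate differences = 50·(-20) − 100·140 = -15000.
∂z/∂x = [(-0.5)·(-20) − (+0.8)·140] / -15000 = +0.006800
∂z/∂y = [50·(+0.8) − 100·(-0.5)] / -15000 = -0.006000
Steepest decrease is along −∇f = (-0.006800 E, +0.006000 N) → northwest.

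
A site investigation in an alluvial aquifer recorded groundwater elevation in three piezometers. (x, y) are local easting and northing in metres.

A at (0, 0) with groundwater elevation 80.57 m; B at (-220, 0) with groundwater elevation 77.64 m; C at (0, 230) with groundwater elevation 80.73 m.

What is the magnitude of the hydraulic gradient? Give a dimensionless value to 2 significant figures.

0.013

∂h/∂x = (77.64 − 80.57) / (-220 − 0) = +0.01332
∂h/∂y = (80.73 − 80.57) / (230 − 0) = +0.0006957
|∇h| = √(0.01332² + 0.0006957²) = 0.01334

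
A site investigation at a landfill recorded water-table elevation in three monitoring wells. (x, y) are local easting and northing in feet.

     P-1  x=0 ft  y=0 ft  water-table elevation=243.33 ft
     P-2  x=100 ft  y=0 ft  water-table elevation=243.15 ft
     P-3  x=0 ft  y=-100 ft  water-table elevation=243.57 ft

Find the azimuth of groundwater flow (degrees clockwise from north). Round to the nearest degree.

037°

∂h/∂x = (243.15 − 243.33) / (100 − 0) = -0.001800
∂h/∂y = (243.57 − 243.33) / (-100 − 0) = -0.002400
Flow direction (−∇h) has components (+0.001800 E, +0.002400 N).
Azimuth = atan2(E, N) = atan2(+0.001800, +0.002400) = 36.9° ≈ 037°.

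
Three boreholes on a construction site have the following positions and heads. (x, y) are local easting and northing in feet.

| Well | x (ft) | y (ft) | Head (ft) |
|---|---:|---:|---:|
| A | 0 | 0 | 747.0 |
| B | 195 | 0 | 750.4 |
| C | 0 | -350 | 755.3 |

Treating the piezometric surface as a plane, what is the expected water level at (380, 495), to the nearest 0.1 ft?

741.9 ft

∂h/∂x = (750.4 − 747.0) / (195 − 0) = +0.01744
∂h/∂y = (755.3 − 747.0) / (-350 − 0) = -0.02371
h(380, 495) = 747.0 + (+0.01744)·(380) + (-0.02371)·(495) = 747.0 +6.626 -11.739 = 741.887 ft.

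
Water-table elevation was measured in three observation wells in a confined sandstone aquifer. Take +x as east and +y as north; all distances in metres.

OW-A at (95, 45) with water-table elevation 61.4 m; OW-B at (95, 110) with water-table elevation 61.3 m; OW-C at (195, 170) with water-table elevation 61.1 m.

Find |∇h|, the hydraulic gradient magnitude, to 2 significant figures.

Differences from OW-A: to OW-B (Δx, Δy, Δh) = (0, 65, -0.1); to OW-C = (100, 125, -0.3).
Determinant of the coordinate differences = 0·125 − 100·65 = -6500.
∂h/∂x = [(-0.1)·125 − (-0.3)·65] / -6500 = -0.001077
∂h/∂y = [0·(-0.3) − 100·(-0.1)] / -6500 = -0.001538
|∇h| = √(-0.001077² + -0.001538²) = 0.001878

0.0019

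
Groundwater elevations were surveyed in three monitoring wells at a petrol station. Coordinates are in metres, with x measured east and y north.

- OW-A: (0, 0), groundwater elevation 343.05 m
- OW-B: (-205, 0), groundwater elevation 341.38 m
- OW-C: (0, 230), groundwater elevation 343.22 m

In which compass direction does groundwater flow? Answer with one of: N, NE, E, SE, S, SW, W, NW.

∂h/∂x = (341.38 − 343.05) / (-205 − 0) = +0.008146
∂h/∂y = (343.22 − 343.05) / (230 − 0) = +0.0007391
Flow = −∇h = (-0.008146 east, -0.0007391 north), which points west.

W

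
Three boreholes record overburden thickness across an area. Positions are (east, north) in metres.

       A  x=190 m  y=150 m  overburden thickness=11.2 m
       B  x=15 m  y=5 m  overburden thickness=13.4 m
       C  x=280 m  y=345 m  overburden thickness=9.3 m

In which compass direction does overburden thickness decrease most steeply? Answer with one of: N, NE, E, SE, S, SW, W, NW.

NE

Taking A as reference: B−A = (-175, -145, +2.2); C−A = (90, 195, -1.9).
Determinant of the coordinate differences = (-175)·195 − 90·(-145) = -21075.
∂d/∂x = [(+2.2)·195 − (-1.9)·(-145)] / -21075 = -0.007284
∂d/∂y = [(-175)·(-1.9) − 90·(+2.2)] / -21075 = -0.006382
Steepest decrease is along −∇f = (+0.007284 E, +0.006382 N) → northeast.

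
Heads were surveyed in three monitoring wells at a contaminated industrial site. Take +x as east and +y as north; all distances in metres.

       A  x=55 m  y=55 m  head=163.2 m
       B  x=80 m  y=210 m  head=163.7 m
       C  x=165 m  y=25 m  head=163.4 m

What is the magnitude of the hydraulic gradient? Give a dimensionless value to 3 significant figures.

0.00382

Three-point gradient (reference A): Δ to B = (25, 155, +0.5), Δ to C = (110, -30, +0.2).
∂h/∂x = +0.002584, ∂h/∂y = +0.002809 (det = -17800).
|∇h| = √(0.002584² + 0.002809²) = 0.003817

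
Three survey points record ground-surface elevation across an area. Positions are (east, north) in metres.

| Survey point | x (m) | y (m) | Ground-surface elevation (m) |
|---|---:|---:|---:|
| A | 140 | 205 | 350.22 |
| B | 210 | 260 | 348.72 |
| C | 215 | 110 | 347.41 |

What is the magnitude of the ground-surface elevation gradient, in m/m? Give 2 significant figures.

Taking A as reference: B−A = (70, 55, -1.50); C−A = (75, -95, -2.81).
Solve a·Δx + b·Δy = Δz: det = 70·(-95) − 75·55 = -10775.
∂z/∂x = [(-1.50)·(-95) − (-2.81)·55] / -10775 = -0.02757
∂z/∂y = [70·(-2.81) − 75·(-1.50)] / -10775 = +0.007814
|∇f| = √(-0.02757² + 0.007814²) = 0.02866 m/m

0.029 m/m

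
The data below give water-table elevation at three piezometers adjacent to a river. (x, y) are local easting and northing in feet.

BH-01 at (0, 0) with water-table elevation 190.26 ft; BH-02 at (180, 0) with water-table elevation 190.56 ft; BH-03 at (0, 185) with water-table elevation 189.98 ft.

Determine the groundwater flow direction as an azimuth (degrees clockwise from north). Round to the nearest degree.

312°

∂h/∂x = (190.56 − 190.26) / (180 − 0) = +0.001667
∂h/∂y = (189.98 − 190.26) / (185 − 0) = -0.001514
Flow direction (−∇h) has components (-0.001667 E, +0.001514 N).
Azimuth = atan2(E, N) = atan2(-0.001667, +0.001514) = 312.2° ≈ 312°.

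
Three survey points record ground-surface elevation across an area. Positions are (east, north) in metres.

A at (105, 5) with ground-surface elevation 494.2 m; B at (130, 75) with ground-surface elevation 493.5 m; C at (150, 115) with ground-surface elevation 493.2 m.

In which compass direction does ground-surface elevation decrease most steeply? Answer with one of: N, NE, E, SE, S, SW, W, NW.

NW

Taking A as reference: B−A = (25, 70, -0.7); C−A = (45, 110, -1.0).
Solve a·Δx + b·Δy = Δz: det = 25·110 − 45·70 = -400.
∂z/∂x = [(-0.7)·110 − (-1.0)·70] / -400 = +0.01750
∂z/∂y = [25·(-1.0) − 45·(-0.7)] / -400 = -0.01625
Steepest decrease is along −∇f = (-0.01750 E, +0.01625 N) → northwest.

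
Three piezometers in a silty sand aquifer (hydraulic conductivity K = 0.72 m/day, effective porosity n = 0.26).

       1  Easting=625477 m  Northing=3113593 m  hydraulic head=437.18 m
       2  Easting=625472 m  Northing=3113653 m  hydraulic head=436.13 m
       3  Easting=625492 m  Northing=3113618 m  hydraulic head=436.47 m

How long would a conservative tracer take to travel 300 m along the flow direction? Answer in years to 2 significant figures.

With h = a·x + b·y + c and 1 as origin, the differences give:
  (-5)·a + 60·b = -1.05
  15·a + 25·b = -0.71
Eliminate b (×25 and ×60, subtract): -1025·a = 16.350 → a = ∂h/∂x = -0.01595
Back-substitute: b = ∂h/∂y = -0.01883.
|∇h| = √(-0.01595² + -0.01883²) = 0.02468
Seepage velocity v = K·i/n = 0.72 × 0.02468 / 0.26 = 0.06834 m/day.
t = 300 / 0.06834 = 4390 days = 12 years.

12 years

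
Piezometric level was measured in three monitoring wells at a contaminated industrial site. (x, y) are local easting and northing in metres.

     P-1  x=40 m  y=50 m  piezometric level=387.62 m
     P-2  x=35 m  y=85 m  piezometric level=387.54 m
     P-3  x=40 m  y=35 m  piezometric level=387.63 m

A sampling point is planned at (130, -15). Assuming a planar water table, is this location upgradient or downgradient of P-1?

upgradient

With h = a·x + b·y + c and P-1 as origin, the differences give:
  (-5)·a + 35·b = -0.08
  0·a + (-15)·b = +0.01
Eliminate b (×(-15) and ×35, subtract): 75·a = 0.850 → a = ∂h/∂x = +0.01133
Back-substitute: b = ∂h/∂y = -0.0006667.
Head at (130, -15) = 387.62 + (+0.01133)·(90) + (-0.0006667)·(-65) = 388.68 m.
That is higher than the 387.62 m at P-1, so the point is upgradient.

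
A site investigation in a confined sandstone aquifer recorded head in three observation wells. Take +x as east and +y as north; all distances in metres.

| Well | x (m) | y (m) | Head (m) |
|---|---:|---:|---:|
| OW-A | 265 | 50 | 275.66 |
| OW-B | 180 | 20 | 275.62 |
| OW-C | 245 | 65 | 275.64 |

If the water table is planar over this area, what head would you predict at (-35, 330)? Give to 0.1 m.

275.3 m

With h = a·x + b·y + c and OW-A as origin, the differences give:
  (-85)·a + (-30)·b = -0.04
  (-20)·a + 15·b = -0.02
Eliminate b (×15 and ×(-30), subtract): -1875·a = -1.200 → a = ∂h/∂x = +0.0006400
Back-substitute: b = ∂h/∂y = -0.0004800.
h(-35, 330) = 275.66 + (+0.0006400)·(-300) + (-0.0004800)·(280) = 275.66 -0.192 -0.134 = 275.334 m.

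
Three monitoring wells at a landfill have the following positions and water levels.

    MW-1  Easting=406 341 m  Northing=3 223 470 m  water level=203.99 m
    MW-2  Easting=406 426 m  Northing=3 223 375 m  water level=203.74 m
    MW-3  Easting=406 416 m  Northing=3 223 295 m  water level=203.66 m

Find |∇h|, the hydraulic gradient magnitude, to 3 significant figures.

Three-point gradient (reference MW-1): Δ to MW-2 = (85, -95, -0.25), Δ to MW-3 = (75, -175, -0.33).
∂h/∂x = -0.001600, ∂h/∂y = +0.001200 (det = -7750).
|∇h| = √(-0.001600² + 0.001200²) = 0.002

0.00200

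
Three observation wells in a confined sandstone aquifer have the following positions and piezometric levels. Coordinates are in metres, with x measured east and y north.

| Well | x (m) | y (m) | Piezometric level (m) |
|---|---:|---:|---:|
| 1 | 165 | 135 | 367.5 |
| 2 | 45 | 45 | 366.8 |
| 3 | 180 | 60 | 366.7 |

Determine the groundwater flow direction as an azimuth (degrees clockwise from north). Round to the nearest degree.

170°

Taking 1 as reference: 2−1 = (-120, -90, -0.7); 3−1 = (15, -75, -0.8).
Solve a·Δx + b·Δy = Δh: det = (-120)·(-75) − 15·(-90) = 10350.
∂h/∂x = [(-0.7)·(-75) − (-0.8)·(-90)] / 10350 = -0.001884
∂h/∂y = [(-120)·(-0.8) − 15·(-0.7)] / 10350 = +0.01029
Flow direction (−∇h) has components (+0.001884 E, -0.01029 N).
Azimuth = atan2(E, N) = atan2(+0.001884, -0.01029) = 169.6° ≈ 170°.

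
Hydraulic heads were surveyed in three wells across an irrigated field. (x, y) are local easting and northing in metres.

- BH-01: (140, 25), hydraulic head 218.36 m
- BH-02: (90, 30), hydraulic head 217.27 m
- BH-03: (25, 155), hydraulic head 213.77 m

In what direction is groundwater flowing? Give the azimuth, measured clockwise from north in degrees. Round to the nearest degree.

311°

Differences from BH-01: to BH-02 (Δx, Δy, Δh) = (-50, 5, -1.09); to BH-03 = (-115, 130, -4.59).
Solve a·Δx + b·Δy = Δh: det = (-50)·130 − (-115)·5 = -5925.
∂h/∂x = [(-1.09)·130 − (-4.59)·5] / -5925 = +0.02004
∂h/∂y = [(-50)·(-4.59) − (-115)·(-1.09)] / -5925 = -0.01758
Flow direction (−∇h) has components (-0.02004 E, +0.01758 N).
Azimuth = atan2(E, N) = atan2(-0.02004, +0.01758) = 311.3° ≈ 311°.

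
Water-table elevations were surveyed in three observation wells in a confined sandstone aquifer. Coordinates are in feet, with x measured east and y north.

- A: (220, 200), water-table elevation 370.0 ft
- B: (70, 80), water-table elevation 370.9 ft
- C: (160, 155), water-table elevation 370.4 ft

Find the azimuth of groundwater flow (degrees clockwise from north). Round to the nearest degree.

With h = a·x + b·y + c and A as origin, the differences give:
  (-150)·a + (-120)·b = +0.9
  (-60)·a + (-45)·b = +0.4
Eliminate b (×(-45) and ×(-120), subtract): -450·a = 7.50 → a = ∂h/∂x = -0.01667
Back-substitute: b = ∂h/∂y = +0.01333.
Flow direction (−∇h) has components (+0.01667 E, -0.01333 N).
Azimuth = atan2(E, N) = atan2(+0.01667, -0.01333) = 128.7° ≈ 129°.

129°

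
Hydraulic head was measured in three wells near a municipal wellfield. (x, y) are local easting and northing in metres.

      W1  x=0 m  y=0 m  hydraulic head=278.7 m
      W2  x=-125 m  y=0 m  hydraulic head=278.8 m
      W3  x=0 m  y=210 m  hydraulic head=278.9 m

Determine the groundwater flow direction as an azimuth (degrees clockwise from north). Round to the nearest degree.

140°

∂h/∂x = (278.8 − 278.7) / (-125 − 0) = -0.0008000
∂h/∂y = (278.9 − 278.7) / (210 − 0) = +0.0009524
Flow direction (−∇h) has components (+0.0008000 E, -0.0009524 N).
Azimuth = atan2(E, N) = atan2(+0.0008000, -0.0009524) = 140.0° ≈ 140°.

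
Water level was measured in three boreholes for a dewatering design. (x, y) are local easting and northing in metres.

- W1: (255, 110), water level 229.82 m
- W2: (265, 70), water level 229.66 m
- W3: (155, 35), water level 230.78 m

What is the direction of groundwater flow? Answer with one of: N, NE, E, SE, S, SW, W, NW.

With h = a·x + b·y + c and W1 as origin, the differences give:
  10·a + (-40)·b = -0.16
  (-100)·a + (-75)·b = +0.96
Eliminate b (×(-75) and ×(-40), subtract): -4750·a = 50.400 → a = ∂h/∂x = -0.01061
Back-substitute: b = ∂h/∂y = +0.001347.
Flow = −∇h = (+0.01061 east, -0.001347 north), which points east.

E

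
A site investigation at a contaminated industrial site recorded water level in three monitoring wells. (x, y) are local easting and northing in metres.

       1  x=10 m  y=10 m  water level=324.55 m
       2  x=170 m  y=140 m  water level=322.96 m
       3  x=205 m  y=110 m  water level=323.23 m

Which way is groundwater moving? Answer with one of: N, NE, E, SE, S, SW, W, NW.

N

Three-point gradient (reference 1): Δ to 2 = (160, 130, -1.59), Δ to 3 = (195, 100, -1.32).
∂h/∂x = -0.001348, ∂h/∂y = -0.01057 (det = -9350).
Flow = −∇h = (+0.001348 east, +0.01057 north), which points north.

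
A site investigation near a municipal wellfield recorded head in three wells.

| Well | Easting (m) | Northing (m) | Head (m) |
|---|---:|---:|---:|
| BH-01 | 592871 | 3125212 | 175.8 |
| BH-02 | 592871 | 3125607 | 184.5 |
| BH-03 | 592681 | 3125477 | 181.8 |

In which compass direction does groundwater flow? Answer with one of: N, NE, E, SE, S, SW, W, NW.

S

With h = a·x + b·y + c and BH-01 as origin, the differences give:
  0·a + 395·b = +8.7
  (-190)·a + 265·b = +6.0
Eliminate b (×265 and ×395, subtract): 75050·a = -64.50 → a = ∂h/∂x = -0.0008594
Back-substitute: b = ∂h/∂y = +0.02203.
Flow = −∇h = (+0.0008594 east, -0.02203 north), which points south.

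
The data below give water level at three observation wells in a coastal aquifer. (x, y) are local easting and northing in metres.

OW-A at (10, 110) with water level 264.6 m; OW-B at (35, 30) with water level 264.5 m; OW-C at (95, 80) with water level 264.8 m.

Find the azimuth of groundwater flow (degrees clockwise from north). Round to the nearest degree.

Differences from OW-A: to OW-B (Δx, Δy, Δh) = (25, -80, -0.1); to OW-C = (85, -30, +0.2).
Solve a·Δx + b·Δy = Δh: det = 25·(-30) − 85·(-80) = 6050.
∂h/∂x = [(-0.1)·(-30) − (+0.2)·(-80)] / 6050 = +0.003140
∂h/∂y = [25·(+0.2) − 85·(-0.1)] / 6050 = +0.002231
Flow direction (−∇h) has components (-0.003140 E, -0.002231 N).
Azimuth = atan2(E, N) = atan2(-0.003140, -0.002231) = 234.6° ≈ 235°.

235°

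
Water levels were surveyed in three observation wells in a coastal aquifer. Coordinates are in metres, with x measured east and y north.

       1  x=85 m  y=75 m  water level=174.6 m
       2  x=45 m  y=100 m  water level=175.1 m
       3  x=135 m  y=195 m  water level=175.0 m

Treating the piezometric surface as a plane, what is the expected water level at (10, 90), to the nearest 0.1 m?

Three-point gradient (reference 1): Δ to 2 = (-40, 25, +0.5), Δ to 3 = (50, 120, +0.4).
∂h/∂x = -0.008264, ∂h/∂y = +0.006777 (det = -6050).
h(10, 90) = 174.6 + (-0.008264)·(-75) + (+0.006777)·(15) = 174.6 +0.620 +0.102 = 175.321 m.

175.3 m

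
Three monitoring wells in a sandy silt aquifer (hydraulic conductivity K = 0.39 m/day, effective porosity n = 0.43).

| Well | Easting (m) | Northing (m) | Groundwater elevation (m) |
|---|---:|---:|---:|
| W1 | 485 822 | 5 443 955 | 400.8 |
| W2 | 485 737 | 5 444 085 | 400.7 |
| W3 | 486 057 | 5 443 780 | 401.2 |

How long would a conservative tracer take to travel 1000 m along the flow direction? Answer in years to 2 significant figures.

1300 years

With h = a·x + b·y + c and W1 as origin, the differences give:
  (-85)·a + 130·b = -0.1
  235·a + (-175)·b = +0.4
Eliminate b (×(-175) and ×130, subtract): -15675·a = -34.50 → a = ∂h/∂x = +0.002201
Back-substitute: b = ∂h/∂y = +0.0006699.
|∇h| = √(0.002201² + 0.0006699²) = 0.002301
Seepage velocity v = K·i/n = 0.39 × 0.002301 / 0.43 = 0.002087 m/day.
t = 1000 / 0.002087 = 4.792e+05 days = 1.31e+03 years.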